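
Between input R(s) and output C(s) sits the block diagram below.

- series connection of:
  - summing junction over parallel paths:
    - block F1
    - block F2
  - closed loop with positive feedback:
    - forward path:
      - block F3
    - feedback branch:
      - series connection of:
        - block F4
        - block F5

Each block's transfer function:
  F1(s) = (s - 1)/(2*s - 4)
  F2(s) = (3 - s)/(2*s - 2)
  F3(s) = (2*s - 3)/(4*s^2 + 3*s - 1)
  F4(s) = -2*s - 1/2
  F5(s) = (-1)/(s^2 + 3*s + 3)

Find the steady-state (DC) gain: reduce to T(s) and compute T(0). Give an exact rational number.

Answer: -15/2

Working:
[1] combine F1, F2 in parallel -> (3*s - 5)/(2*s^2 - 6*s + 4)
[2] cascade F4, F5 -> (4*s + 1)/(2*s^2 + 6*s + 6)
[3] apply the feedback formula to F3, (F4*F5) -> (4*s^3 + 6*s^2 - 6*s - 18)/(8*s^4 + 30*s^3 + 32*s^2 + 22*s - 3)
[4] cascade (F1+F2), [F3/(1-F3*(F4*F5))] -> (6*s^4 - s^3 - 24*s^2 - 12*s + 45)/(8*s^6 + 6*s^5 - 42*s^4 - 14*s^3 - 5*s^2 + 53*s - 6)
DC gain: substitute s = 0 into T(s) from step 4: T(0) = 45/(-6) = -15/2.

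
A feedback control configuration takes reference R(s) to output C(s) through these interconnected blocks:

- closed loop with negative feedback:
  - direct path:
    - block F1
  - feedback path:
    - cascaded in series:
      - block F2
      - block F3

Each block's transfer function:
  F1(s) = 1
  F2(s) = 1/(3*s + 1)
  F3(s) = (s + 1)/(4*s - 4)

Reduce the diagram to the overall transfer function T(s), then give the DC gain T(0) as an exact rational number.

Step 1: series reduction of F2, F3, giving (s + 1)/(12*s^2 - 8*s - 4)
Step 2: close the feedback loop around F1, (F2*F3), giving (12*s^2 - 8*s - 4)/(12*s^2 - 7*s - 3)
The step-2 result is T(s). Setting s = 0: T(0) = -4/(-3) = 4/3.

Answer: 4/3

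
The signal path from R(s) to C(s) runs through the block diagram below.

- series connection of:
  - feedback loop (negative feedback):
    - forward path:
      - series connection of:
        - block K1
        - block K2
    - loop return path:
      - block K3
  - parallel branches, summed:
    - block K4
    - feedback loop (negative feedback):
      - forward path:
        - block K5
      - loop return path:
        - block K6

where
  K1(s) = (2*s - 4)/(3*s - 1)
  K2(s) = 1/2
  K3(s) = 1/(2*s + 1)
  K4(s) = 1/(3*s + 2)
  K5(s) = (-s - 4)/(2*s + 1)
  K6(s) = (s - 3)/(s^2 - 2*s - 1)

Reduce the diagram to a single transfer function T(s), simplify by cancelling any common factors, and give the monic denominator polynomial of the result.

[1] multiply K1, K2 (series) = (s - 2)/(3*s - 1)
[2] feedback reduction of (K1*K2), K3 = (2*s^2 - 3*s - 2)/(6*s^2 + 2*s - 3)
[3] collapse the loop (K5 forward, K6 return) = (-s^3 - 2*s^2 + 9*s + 4)/(2*s^3 - 4*s^2 - 5*s + 11)
[4] parallel reduction of K4, [K5/(1+K5*K6)] = (-3*s^4 - 6*s^3 + 19*s^2 + 25*s + 19)/(6*s^4 - 8*s^3 - 23*s^2 + 23*s + 22)
[5] series reduction of [(K1*K2)/(1+(K1*K2)*K3)], (K4+[K5/(1+K5*K6)]) = (-6*s^6 - 3*s^5 + 62*s^4 + 5*s^3 - 75*s^2 - 107*s - 38)/(36*s^6 - 36*s^5 - 172*s^4 + 116*s^3 + 247*s^2 - 25*s - 66)
No further cancellation is possible in the step-5 result, so that is T(s). Its denominator becomes monic after dividing by the leading coefficient 36.

Answer: s^6 - s^5 - 43*s^4/9 + 29*s^3/9 + 247*s^2/36 - 25*s/36 - 11/6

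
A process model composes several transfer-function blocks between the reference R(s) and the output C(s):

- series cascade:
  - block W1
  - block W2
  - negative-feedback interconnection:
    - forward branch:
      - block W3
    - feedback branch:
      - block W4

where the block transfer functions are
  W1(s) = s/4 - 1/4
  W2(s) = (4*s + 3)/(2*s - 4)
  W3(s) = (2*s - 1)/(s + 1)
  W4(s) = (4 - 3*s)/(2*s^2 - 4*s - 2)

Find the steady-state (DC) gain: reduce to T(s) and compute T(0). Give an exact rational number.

1. close the feedback loop around W3, W4 = (4*s^3 - 10*s^2 + 2)/(2*s^3 - 8*s^2 + 5*s - 6)
2. combine W1, W2, [W3/(1+W3*W4)] in series = (8*s^5 - 22*s^4 - s^3 + 19*s^2 - s - 3)/(8*s^4 - 48*s^3 + 84*s^2 - 64*s + 48)
That last expression is T(s); at s = 0 only the constant terms survive, so T(0) = -3/48 = -1/16.

Therefore the answer is -1/16.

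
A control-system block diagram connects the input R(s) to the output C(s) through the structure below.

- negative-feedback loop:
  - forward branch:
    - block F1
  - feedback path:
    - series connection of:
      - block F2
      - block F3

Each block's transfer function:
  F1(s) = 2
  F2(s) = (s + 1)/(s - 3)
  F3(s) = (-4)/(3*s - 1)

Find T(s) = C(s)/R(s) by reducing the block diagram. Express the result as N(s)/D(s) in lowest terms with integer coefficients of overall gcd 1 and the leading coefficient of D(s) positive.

[1] series reduction of F2, F3: (-4*s - 4)/(3*s^2 - 10*s + 3)
[2] reduce the feedback loop with forward F1 and return (F2*F3) - this is the overall T(s), already in the required normalized form

Therefore the answer is (6*s^2 - 20*s + 6)/(3*s^2 - 18*s - 5).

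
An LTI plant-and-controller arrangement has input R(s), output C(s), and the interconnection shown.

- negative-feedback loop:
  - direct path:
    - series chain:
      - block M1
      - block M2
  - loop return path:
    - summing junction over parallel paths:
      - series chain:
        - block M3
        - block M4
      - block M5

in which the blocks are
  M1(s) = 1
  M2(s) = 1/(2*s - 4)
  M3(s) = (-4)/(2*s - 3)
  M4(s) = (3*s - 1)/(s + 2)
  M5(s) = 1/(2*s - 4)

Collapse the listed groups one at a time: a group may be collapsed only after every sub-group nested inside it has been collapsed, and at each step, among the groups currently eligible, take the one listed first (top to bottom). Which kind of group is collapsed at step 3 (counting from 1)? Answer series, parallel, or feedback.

1. combine M1, M2 in series
2. reduce the series chain M3, M4
3. combine (M3*M4), M5 in parallel
4. collapse the loop ((M1*M2) forward, ((M3*M4)+M5) return)
Step 3: parallel.

Final answer: parallel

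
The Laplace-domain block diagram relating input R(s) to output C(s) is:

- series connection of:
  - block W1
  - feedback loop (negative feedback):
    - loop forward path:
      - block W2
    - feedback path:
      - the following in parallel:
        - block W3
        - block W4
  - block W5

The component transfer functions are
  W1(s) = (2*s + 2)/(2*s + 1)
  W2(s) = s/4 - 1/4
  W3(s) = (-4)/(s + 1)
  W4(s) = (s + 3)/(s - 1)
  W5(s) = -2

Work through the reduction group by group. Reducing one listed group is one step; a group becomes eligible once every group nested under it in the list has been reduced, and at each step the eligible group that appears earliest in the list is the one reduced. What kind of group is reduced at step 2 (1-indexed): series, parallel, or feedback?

Step 1 - combine W3, W4 in parallel
Step 2 - collapse the loop (W2 forward, (W3+W4) return)
Step 3 - reduce the series chain W1, [W2/(1+W2*(W3+W4))], W5
So the answer for step 2 is feedback.

Final answer: feedback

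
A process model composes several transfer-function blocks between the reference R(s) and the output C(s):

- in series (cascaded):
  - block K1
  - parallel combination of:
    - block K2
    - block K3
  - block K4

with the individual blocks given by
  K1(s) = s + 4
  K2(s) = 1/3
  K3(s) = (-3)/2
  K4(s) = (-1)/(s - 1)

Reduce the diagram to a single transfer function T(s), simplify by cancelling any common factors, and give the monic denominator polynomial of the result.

Step 1 - add K2, K3 (parallel), giving (-7)/6
Step 2 - cascade K1, (K2+K3), K4, giving (7*s + 28)/(6*s - 6)
The result of step 2 is T(s) in lowest terms. Its denominator has leading coefficient 6; dividing the denominator through by 6 makes it monic.

Final answer: s - 1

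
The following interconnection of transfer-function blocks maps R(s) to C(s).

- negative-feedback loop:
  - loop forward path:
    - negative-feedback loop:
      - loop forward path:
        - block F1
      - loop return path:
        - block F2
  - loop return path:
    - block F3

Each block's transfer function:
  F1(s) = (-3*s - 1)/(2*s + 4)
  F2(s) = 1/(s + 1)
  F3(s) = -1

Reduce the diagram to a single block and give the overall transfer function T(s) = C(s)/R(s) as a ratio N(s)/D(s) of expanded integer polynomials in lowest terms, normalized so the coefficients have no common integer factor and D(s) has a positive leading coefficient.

The answer is (-3*s^2 - 4*s - 1)/(5*s^2 + 7*s + 4).

Reasoning:
Step 1: feedback reduction of F1, F2 -> (-3*s^2 - 4*s - 1)/(2*s^2 + 3*s + 3)
Step 2: reduce the feedback loop with forward [F1/(1+F1*F2)] and return F3 - this is the overall T(s), already in the required normalized form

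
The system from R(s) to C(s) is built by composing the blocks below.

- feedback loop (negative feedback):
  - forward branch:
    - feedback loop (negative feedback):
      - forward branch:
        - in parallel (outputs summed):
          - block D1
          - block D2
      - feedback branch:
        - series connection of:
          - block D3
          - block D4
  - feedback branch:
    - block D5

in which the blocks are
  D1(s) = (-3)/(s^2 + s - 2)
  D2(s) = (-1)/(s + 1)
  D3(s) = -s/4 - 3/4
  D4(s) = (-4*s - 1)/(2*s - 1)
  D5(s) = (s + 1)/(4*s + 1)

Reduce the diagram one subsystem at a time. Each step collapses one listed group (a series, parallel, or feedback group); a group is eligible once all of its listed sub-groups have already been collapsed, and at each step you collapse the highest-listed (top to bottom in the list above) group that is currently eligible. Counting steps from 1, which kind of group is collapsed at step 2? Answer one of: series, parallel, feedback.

1. parallel reduction of D1, D2
2. combine D3, D4 in series
3. apply the feedback formula to (D1+D2), (D3*D4)
4. collapse the loop ([(D1+D2)/(1+(D1+D2)*(D3*D4))] forward, D5 return)
Step 2 collapses a series group.

Answer: series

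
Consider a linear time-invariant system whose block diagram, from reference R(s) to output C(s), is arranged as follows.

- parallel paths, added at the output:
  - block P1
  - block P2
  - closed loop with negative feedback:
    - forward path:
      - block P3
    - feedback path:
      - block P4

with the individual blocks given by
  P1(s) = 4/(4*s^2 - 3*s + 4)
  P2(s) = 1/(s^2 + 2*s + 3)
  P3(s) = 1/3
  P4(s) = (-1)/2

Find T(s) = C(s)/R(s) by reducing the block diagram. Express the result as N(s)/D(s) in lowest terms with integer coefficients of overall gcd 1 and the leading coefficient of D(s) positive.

(1) close the feedback loop around P3, P4, giving 2/5
(2) reduce the parallel group P1, P2, [P3/(1+P3*P4)] - this is the overall T(s), already in the required normalized form

Therefore the answer is (8*s^4 + 10*s^3 + 60*s^2 + 23*s + 104)/(20*s^4 + 25*s^3 + 50*s^2 - 5*s + 60).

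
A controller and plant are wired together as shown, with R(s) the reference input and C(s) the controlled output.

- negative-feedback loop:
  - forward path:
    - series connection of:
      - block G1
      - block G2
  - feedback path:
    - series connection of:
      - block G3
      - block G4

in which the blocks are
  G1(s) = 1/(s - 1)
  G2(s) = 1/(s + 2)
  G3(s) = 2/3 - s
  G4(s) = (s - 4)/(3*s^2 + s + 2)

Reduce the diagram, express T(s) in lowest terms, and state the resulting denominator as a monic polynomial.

Step 1 - series reduction of G1, G2 = 1/(s^2 + s - 2)
Step 2 - reduce the series chain G3, G4 = (-3*s^2 + 14*s - 8)/(9*s^2 + 3*s + 6)
Step 3 - reduce the feedback loop with forward (G1*G2) and return (G3*G4) = (9*s^2 + 3*s + 6)/(9*s^4 + 12*s^3 - 12*s^2 + 14*s - 20)
T(s) is the step-3 result (common factors already cancelled). Leading coefficient of the denominator: 9. Divide through by 9 for the monic polynomial.

Final answer: s^4 + 4*s^3/3 - 4*s^2/3 + 14*s/9 - 20/9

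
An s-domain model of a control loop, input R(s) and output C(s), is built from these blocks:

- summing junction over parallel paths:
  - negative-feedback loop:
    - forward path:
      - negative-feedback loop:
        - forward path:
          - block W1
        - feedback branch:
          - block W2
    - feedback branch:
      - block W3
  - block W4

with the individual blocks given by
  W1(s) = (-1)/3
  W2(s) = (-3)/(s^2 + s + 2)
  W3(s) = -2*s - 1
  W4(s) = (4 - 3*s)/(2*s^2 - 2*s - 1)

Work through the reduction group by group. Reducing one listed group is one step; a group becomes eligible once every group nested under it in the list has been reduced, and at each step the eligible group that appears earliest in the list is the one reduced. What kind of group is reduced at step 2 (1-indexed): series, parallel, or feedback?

[1] feedback reduction of W1, W2
[2] feedback reduction of [W1/(1+W1*W2)], W3
[3] reduce the parallel group [[W1/(1+W1*W2)]/(1+[W1/(1+W1*W2)]*W3)], W4
So the answer for step 2 is feedback.

Therefore the answer is feedback.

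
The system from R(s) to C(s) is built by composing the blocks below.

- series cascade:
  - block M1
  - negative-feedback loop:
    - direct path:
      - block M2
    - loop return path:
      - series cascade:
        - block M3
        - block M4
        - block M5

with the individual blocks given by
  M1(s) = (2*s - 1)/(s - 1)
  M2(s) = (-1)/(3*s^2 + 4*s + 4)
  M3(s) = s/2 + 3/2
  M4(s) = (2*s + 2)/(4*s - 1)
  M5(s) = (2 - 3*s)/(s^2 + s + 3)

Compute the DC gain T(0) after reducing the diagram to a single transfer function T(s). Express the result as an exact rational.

Answer: -1/6

Working:
Step 1 - series reduction of M3, M4, M5, giving (-3*s^3 - 10*s^2 - s + 6)/(4*s^3 + 3*s^2 + 11*s - 3)
Step 2 - apply the feedback formula to M2, (M3*M4*M5), giving (-4*s^3 - 3*s^2 - 11*s + 3)/(12*s^5 + 25*s^4 + 64*s^3 + 57*s^2 + 33*s - 18)
Step 3 - cascade M1, [M2/(1+M2*(M3*M4*M5))], giving (-8*s^4 - 2*s^3 - 19*s^2 + 17*s - 3)/(12*s^6 + 13*s^5 + 39*s^4 - 7*s^3 - 24*s^2 - 51*s + 18)
That last expression is T(s); at s = 0 only the constant terms survive, so T(0) = -3/18 = -1/6.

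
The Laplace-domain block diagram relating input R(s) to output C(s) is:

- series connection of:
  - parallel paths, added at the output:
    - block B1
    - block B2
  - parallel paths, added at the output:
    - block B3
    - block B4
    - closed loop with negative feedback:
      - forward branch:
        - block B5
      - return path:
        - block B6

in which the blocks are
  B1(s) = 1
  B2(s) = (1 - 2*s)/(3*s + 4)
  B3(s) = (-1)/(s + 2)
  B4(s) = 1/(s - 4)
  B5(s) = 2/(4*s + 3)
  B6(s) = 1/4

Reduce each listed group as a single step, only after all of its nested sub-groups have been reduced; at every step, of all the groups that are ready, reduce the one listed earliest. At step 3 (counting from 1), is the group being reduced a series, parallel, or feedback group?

[1] combine B1, B2 in parallel
[2] feedback reduction of B5, B6
[3] parallel reduction of B3, B4, [B5/(1+B5*B6)]
[4] cascade (B1+B2), (B3+B4+[B5/(1+B5*B6)])
Step 3 collapses a parallel group.

Hence the answer: parallel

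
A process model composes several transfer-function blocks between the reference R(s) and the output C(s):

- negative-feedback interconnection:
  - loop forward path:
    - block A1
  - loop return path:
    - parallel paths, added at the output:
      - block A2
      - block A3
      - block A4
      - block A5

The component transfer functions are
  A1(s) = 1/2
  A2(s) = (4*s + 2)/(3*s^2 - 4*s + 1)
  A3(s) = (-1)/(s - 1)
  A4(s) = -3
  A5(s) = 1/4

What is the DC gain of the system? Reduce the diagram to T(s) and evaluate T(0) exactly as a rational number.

First reduce the diagram to T(s).

Step 1. sum the parallel branches A2, A3, A4, A5, giving (-33*s^2 + 48*s + 1)/(12*s^2 - 16*s + 4)
Step 2. apply the feedback formula to A1, (A2+A3+A4+A5), giving (-12*s^2 + 16*s - 4)/(9*s^2 - 16*s - 9)
DC gain: substitute s = 0 into T(s) from step 2: T(0) = -4/(-9) = 4/9.

Answer: 4/9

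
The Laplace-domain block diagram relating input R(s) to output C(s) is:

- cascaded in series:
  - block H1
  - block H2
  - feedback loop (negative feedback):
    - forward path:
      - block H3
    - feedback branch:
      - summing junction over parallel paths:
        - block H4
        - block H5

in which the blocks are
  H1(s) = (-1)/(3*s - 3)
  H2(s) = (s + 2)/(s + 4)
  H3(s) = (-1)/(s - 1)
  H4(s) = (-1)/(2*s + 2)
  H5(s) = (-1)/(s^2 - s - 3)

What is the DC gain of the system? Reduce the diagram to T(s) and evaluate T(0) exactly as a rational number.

[1] sum the parallel branches H4, H5: (-s^2 - s + 1)/(2*s^3 - 8*s - 6)
[2] reduce the feedback loop with forward H3 and return (H4+H5): (-2*s^3 + 8*s + 6)/(2*s^4 - 2*s^3 - 7*s^2 + 3*s + 5)
[3] combine H1, H2, [H3/(1+H3*(H4+H5))] in series: (2*s^4 + 4*s^3 - 8*s^2 - 22*s - 12)/(6*s^6 + 12*s^5 - 63*s^4 - 30*s^3 + 126*s^2 + 9*s - 60)
DC gain: substitute s = 0 into T(s) from step 3: T(0) = -12/(-60) = 1/5.

Answer: 1/5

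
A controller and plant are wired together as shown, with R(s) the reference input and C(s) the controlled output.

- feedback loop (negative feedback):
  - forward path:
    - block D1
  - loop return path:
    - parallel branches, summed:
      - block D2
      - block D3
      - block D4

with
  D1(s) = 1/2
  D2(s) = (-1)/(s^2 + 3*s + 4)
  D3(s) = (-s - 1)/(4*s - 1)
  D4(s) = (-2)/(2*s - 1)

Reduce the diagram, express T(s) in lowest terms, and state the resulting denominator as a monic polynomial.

[1] parallel reduction of D2, D3, D4, giving (-2*s^4 - 15*s^3 - 40*s^2 - 21*s + 11)/(8*s^4 + 18*s^3 + 15*s^2 - 21*s + 4)
[2] close the feedback loop around D1, (D2+D3+D4), giving (8*s^4 + 18*s^3 + 15*s^2 - 21*s + 4)/(14*s^4 + 21*s^3 - 10*s^2 - 63*s + 19)
No further cancellation is possible in the step-2 result, so that is T(s). Its denominator becomes monic after dividing by the leading coefficient 14.

Answer: s^4 + 3*s^3/2 - 5*s^2/7 - 9*s/2 + 19/14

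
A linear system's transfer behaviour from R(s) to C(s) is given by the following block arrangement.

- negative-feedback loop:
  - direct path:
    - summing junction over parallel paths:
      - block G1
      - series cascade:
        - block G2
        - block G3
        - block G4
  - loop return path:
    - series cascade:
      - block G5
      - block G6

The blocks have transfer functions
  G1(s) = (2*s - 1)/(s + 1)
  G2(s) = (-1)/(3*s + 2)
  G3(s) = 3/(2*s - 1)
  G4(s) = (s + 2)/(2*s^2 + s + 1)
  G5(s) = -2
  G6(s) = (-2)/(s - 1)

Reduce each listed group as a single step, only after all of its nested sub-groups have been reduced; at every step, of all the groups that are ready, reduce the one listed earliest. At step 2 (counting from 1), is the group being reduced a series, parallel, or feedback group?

Answer: parallel

Working:
[1] combine G2, G3, G4 in series
[2] sum the parallel branches G1, (G2*G3*G4)
[3] cascade G5, G6
[4] apply the feedback formula to (G1+(G2*G3*G4)), (G5*G6)
Step 2 collapses a parallel group.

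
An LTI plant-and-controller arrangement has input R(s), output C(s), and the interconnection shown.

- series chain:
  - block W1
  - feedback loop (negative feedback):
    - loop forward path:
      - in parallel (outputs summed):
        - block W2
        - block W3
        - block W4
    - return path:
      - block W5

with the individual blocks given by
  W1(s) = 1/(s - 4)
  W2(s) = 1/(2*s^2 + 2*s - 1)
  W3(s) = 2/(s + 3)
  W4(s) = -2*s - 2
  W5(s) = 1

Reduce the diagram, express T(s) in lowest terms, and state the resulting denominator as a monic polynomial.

Answer: s^5 + s^4/2 - 29*s^3/2 - 31*s^2/2 + 5*s + 4

Working:
1. combine W2, W3, W4 in parallel = (-4*s^4 - 20*s^3 - 22*s^2 + s + 7)/(2*s^3 + 8*s^2 + 5*s - 3)
2. close the feedback loop around (W2+W3+W4), W5 = (4*s^4 + 20*s^3 + 22*s^2 - s - 7)/(4*s^4 + 18*s^3 + 14*s^2 - 6*s - 4)
3. combine W1, [(W2+W3+W4)/(1+(W2+W3+W4)*W5)] in series = (4*s^4 + 20*s^3 + 22*s^2 - s - 7)/(4*s^5 + 2*s^4 - 58*s^3 - 62*s^2 + 20*s + 16)
Step 3 gives the fully reduced T(s), with no common factor left to cancel. The denominator's leading coefficient is 4, so divide each of its coefficients by 4 to get the monic form.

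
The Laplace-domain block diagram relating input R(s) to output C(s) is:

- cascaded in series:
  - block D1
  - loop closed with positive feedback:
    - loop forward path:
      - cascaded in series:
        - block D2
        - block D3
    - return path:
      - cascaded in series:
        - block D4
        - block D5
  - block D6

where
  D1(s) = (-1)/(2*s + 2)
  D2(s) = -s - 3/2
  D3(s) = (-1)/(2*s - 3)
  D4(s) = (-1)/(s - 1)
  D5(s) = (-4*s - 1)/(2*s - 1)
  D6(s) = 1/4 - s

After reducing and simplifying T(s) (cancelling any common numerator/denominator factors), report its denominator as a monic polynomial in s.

First reduce the diagram to T(s).

Step 1: combine D2, D3 in series, giving (2*s + 3)/(4*s - 6)
Step 2: cascade D4, D5, giving (4*s + 1)/(2*s^2 - 3*s + 1)
Step 3: feedback reduction of (D2*D3), (D4*D5), giving (4*s^3 - 7*s + 3)/(8*s^3 - 32*s^2 + 8*s - 9)
Step 4: series reduction of D1, [(D2*D3)/(1-(D2*D3)*(D4*D5))], D6, giving (16*s^4 - 4*s^3 - 28*s^2 + 19*s - 3)/(64*s^4 - 192*s^3 - 192*s^2 - 8*s - 72)
The result of step 4 is T(s) in lowest terms. Its denominator has leading coefficient 64; dividing the denominator through by 64 makes it monic.

Answer: s^4 - 3*s^3 - 3*s^2 - s/8 - 9/8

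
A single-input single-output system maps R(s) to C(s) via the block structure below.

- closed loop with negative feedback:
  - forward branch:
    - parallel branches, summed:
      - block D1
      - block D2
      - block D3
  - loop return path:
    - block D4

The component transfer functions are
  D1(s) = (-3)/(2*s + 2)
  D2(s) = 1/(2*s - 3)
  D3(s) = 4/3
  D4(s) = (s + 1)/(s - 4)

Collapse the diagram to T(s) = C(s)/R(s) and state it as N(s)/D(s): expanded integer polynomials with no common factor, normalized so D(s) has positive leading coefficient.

Answer: (16*s^3 - 84*s^2 + 89*s - 36)/(28*s^3 - 58*s^2 - 5*s + 81)

Working:
[1] reduce the parallel group D1, D2, D3 = (16*s^2 - 20*s + 9)/(12*s^2 - 6*s - 18)
[2] close the feedback loop around (D1+D2+D3), D4: this yields T(s), and no further normalization is needed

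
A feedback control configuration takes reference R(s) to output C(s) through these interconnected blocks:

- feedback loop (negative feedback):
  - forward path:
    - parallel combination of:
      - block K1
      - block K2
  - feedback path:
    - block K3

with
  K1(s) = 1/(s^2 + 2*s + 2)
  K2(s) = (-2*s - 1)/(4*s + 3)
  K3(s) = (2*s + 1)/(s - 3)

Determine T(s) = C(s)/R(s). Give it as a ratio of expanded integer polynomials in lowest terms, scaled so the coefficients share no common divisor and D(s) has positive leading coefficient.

Step 1 - reduce the parallel group K1, K2 gives (-2*s^3 - 5*s^2 - 2*s + 1)/(4*s^3 + 11*s^2 + 14*s + 6)
Step 2 - close the feedback loop around (K1+K2), K3, giving the overall T(s)

Hence the answer: (2*s^4 - s^3 - 13*s^2 - 7*s + 3)/(13*s^3 + 28*s^2 + 36*s + 17)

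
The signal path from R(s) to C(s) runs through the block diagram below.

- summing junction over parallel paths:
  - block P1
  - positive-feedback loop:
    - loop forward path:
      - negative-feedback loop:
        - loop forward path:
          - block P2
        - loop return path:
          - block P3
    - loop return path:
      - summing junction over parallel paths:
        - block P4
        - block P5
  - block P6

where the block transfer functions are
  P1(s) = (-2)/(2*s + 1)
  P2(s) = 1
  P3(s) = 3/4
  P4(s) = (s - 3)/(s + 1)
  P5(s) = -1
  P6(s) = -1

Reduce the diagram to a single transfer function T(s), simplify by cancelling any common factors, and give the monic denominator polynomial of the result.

Answer: s^2 + 53*s/14 + 23/14

Working:
Step 1. close the feedback loop around P2, P3: 4/7
Step 2. add P4, P5 (parallel): (-4)/(s + 1)
Step 3. collapse the loop ([P2/(1+P2*P3)] forward, (P4+P5) return): (4*s + 4)/(7*s + 23)
Step 4. reduce the parallel group P1, [[P2/(1+P2*P3)]/(1-[P2/(1+P2*P3)]*(P4+P5))], P6: (-6*s^2 - 55*s - 65)/(14*s^2 + 53*s + 23)
That last expression is T(s), already simplified. Scaling its denominator by 1/14 (the reciprocal of the leading coefficient) yields the monic denominator.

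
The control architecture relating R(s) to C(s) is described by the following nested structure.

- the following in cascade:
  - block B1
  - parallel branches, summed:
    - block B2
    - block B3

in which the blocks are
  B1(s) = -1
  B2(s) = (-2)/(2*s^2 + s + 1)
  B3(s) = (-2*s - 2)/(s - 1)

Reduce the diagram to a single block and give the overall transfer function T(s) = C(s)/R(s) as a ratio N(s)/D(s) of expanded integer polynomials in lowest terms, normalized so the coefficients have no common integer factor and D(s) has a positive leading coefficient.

Reducing step by step:

Step 1. sum the parallel branches B2, B3; result (-4*s^3 - 6*s^2 - 6*s)/(2*s^3 - s^2 - 1)
Step 2. multiply B1, (B2+B3) (series), which is the overall transfer function T(s) = C(s)/R(s) in lowest terms

Answer: (4*s^3 + 6*s^2 + 6*s)/(2*s^3 - s^2 - 1)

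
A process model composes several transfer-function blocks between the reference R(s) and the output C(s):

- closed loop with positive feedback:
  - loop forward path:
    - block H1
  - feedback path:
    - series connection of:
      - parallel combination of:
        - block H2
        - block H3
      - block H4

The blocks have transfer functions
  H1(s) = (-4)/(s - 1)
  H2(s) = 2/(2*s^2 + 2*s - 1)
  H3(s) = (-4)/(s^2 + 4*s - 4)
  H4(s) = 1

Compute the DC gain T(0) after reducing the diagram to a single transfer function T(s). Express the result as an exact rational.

Step 1. combine H2, H3 in parallel: (-6*s^2 - 4)/(2*s^4 + 10*s^3 - s^2 - 12*s + 4)
Step 2. cascade (H2+H3), H4: (-6*s^2 - 4)/(2*s^4 + 10*s^3 - s^2 - 12*s + 4)
Step 3. apply the feedback formula to H1, ((H2+H3)*H4): (-8*s^4 - 40*s^3 + 4*s^2 + 48*s - 16)/(2*s^5 + 8*s^4 - 11*s^3 - 35*s^2 + 16*s - 20)
The step-3 result is T(s). Setting s = 0: T(0) = -16/(-20) = 4/5.

Therefore the answer is 4/5.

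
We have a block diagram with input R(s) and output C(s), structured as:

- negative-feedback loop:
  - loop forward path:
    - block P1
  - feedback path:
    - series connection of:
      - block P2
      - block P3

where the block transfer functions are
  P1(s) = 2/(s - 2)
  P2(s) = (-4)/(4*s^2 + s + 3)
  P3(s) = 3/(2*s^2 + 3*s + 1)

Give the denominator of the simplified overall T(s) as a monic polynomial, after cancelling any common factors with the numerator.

First reduce the diagram to T(s).

Step 1: multiply P2, P3 (series); result (-12)/(8*s^4 + 14*s^3 + 13*s^2 + 10*s + 3)
Step 2: collapse the loop (P1 forward, (P2*P3) return); result (16*s^4 + 28*s^3 + 26*s^2 + 20*s + 6)/(8*s^5 - 2*s^4 - 15*s^3 - 16*s^2 - 17*s - 30)
The result of step 2 is T(s) in lowest terms. Its denominator has leading coefficient 8; dividing the denominator through by 8 makes it monic.

Answer: s^5 - s^4/4 - 15*s^3/8 - 2*s^2 - 17*s/8 - 15/4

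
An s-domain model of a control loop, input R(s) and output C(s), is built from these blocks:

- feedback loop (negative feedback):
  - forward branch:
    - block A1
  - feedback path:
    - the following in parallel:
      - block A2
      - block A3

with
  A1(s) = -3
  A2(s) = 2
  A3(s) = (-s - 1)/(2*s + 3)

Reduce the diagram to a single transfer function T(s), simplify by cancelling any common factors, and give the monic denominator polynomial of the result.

Step 1. add A2, A3 (parallel), giving (3*s + 5)/(2*s + 3)
Step 2. reduce the feedback loop with forward A1 and return (A2+A3), giving (6*s + 9)/(7*s + 12)
No further cancellation is possible in the step-2 result, so that is T(s). Its denominator becomes monic after dividing by the leading coefficient 7.

Final answer: s + 12/7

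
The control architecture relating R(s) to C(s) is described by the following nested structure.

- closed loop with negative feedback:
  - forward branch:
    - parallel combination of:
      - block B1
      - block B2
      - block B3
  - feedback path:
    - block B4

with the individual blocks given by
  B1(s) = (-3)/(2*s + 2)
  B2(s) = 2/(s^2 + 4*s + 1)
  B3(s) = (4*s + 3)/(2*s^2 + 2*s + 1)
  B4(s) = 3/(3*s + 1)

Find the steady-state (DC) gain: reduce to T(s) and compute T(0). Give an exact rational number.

1. parallel reduction of B1, B2, B3 = (2*s^4 + 24*s^3 + 53*s^2 + 32*s + 7)/(4*s^5 + 24*s^4 + 42*s^3 + 34*s^2 + 14*s + 2)
2. close the feedback loop around (B1+B2+B3), B4 = (6*s^5 + 74*s^4 + 183*s^3 + 149*s^2 + 53*s + 7)/(12*s^6 + 76*s^5 + 156*s^4 + 216*s^3 + 235*s^2 + 116*s + 23)
DC gain: substitute s = 0 into T(s) from step 2: T(0) = 7/23.

Answer: 7/23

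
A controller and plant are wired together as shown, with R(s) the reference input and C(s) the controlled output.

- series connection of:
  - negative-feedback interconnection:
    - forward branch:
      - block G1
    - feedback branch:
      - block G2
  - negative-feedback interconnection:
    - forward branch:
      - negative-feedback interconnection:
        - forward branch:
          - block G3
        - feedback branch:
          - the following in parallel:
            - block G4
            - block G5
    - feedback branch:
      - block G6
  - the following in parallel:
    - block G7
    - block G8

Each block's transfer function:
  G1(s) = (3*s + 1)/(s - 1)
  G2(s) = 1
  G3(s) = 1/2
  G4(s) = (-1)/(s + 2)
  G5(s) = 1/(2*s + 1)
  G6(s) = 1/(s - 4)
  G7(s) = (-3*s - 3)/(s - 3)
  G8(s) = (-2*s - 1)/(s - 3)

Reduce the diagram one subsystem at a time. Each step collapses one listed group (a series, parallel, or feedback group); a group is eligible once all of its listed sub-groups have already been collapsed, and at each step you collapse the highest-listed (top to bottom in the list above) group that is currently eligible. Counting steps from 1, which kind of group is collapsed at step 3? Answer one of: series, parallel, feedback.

Reducing step by step:

Step 1 - collapse the loop (G1 forward, G2 return)
Step 2 - parallel reduction of G4, G5
Step 3 - reduce the feedback loop with forward G3 and return (G4+G5)
Step 4 - close the feedback loop around [G3/(1+G3*(G4+G5))], G6
Step 5 - add G7, G8 (parallel)
Step 6 - multiply [G1/(1+G1*G2)], [[G3/(1+G3*(G4+G5))]/(1+[G3/(1+G3*(G4+G5))]*G6)], (G7+G8) (series)
The group at step 3 is a feedback group.

Answer: feedback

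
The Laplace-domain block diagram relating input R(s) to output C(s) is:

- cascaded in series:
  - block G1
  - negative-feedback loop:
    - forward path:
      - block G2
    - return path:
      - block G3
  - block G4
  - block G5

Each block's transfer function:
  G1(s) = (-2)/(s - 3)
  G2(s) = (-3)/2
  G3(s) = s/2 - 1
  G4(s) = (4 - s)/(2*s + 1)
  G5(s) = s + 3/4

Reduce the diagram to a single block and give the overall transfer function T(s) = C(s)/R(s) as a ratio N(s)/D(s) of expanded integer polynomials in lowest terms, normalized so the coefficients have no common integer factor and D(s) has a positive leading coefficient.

(1) close the feedback loop around G2, G3, giving 6/(3*s - 10)
(2) series reduction of G1, [G2/(1+G2*G3)], G4, G5 - this is the overall T(s), already in the required normalized form

Answer: (12*s^2 - 39*s - 36)/(6*s^3 - 35*s^2 + 41*s + 30)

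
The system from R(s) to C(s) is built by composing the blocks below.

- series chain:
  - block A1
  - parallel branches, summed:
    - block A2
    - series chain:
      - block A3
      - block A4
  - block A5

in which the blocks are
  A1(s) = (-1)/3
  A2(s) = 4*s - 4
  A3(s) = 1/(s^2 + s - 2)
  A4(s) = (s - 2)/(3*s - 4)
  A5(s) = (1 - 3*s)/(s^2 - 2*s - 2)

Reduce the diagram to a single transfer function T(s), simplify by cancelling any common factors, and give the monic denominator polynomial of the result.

Step 1. combine A3, A4 in series -> (s - 2)/(3*s^3 - s^2 - 10*s + 8)
Step 2. combine A2, (A3*A4) in parallel -> (12*s^4 - 16*s^3 - 36*s^2 + 73*s - 34)/(3*s^3 - s^2 - 10*s + 8)
Step 3. combine A1, (A2+(A3*A4)), A5 in series -> (36*s^5 - 60*s^4 - 92*s^3 + 255*s^2 - 175*s + 34)/(9*s^5 - 21*s^4 - 42*s^3 + 90*s^2 + 12*s - 48)
The result of step 3 is T(s) in lowest terms. Its denominator has leading coefficient 9; dividing the denominator through by 9 makes it monic.

Hence the answer: s^5 - 7*s^4/3 - 14*s^3/3 + 10*s^2 + 4*s/3 - 16/3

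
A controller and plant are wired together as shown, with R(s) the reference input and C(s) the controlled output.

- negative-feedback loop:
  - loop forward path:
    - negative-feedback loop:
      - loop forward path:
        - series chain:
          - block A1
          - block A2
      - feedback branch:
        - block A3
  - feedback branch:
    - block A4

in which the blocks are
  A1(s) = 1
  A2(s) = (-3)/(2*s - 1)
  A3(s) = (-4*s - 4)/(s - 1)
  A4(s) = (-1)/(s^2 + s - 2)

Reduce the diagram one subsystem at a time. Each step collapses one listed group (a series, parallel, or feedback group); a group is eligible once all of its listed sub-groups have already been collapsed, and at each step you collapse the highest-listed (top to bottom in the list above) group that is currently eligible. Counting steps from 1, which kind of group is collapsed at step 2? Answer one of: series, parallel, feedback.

[1] reduce the series chain A1, A2
[2] apply the feedback formula to (A1*A2), A3
[3] collapse the loop ([(A1*A2)/(1+(A1*A2)*A3)] forward, A4 return)
Step 2: feedback.

Final answer: feedback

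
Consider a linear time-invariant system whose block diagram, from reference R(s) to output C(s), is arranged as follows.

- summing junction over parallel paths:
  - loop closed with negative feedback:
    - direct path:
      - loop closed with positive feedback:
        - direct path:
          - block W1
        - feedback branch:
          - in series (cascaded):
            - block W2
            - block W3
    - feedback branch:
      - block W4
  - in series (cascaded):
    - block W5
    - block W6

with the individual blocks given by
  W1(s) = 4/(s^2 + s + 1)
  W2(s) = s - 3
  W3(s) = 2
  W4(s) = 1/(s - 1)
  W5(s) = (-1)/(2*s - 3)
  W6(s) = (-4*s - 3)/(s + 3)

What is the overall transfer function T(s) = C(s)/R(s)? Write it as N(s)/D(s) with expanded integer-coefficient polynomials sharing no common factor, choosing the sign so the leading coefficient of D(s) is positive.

Reducing step by step:

Step 1. multiply W2, W3 (series) = 2*s - 6
Step 2. collapse the loop (W1 forward, (W2*W3) return) = 4/(s^2 - 7*s + 25)
Step 3. collapse the loop ([W1/(1-W1*(W2*W3))] forward, W4 return) = (4*s - 4)/(s^3 - 8*s^2 + 32*s - 21)
Step 4. multiply W5, W6 (series) = (4*s + 3)/(2*s^2 + 3*s - 9)
Step 5. reduce the parallel group [[W1/(1-W1*(W2*W3))]/(1+[W1/(1-W1*(W2*W3))]*W4)], (W5*W6); the result is T(s) itself (integer coefficients, no common factor, positive leading denominator coefficient)

Answer: (4*s^4 - 21*s^3 + 108*s^2 - 36*s - 27)/(2*s^5 - 13*s^4 + 31*s^3 + 126*s^2 - 351*s + 189)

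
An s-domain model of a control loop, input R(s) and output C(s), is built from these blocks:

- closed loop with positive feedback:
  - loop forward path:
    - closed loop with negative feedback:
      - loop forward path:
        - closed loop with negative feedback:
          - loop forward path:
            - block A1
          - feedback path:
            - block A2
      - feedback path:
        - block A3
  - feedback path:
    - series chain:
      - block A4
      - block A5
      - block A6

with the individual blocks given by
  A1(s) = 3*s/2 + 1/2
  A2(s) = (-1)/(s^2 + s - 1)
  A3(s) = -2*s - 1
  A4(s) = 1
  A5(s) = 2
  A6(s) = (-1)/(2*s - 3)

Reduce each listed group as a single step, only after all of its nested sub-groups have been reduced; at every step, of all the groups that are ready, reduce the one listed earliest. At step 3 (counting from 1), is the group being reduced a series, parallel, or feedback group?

The answer is series.

Reasoning:
(1) apply the feedback formula to A1, A2
(2) feedback reduction of [A1/(1+A1*A2)], A3
(3) multiply A4, A5, A6 (series)
(4) reduce the feedback loop with forward [[A1/(1+A1*A2)]/(1+[A1/(1+A1*A2)]*A3)] and return (A4*A5*A6)
So the answer for step 3 is series.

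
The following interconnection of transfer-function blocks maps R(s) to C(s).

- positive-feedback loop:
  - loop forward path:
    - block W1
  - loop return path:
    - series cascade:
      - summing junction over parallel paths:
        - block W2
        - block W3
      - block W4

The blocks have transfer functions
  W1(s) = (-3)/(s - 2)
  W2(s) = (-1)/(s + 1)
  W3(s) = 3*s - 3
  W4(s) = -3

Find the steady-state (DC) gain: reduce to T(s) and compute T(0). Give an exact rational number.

First reduce the diagram to T(s).

[1] reduce the parallel group W2, W3: (3*s^2 - 4)/(s + 1)
[2] multiply (W2+W3), W4 (series): (12 - 9*s^2)/(s + 1)
[3] reduce the feedback loop with forward W1 and return ((W2+W3)*W4): (3*s + 3)/(26*s^2 + s - 34)
Step 3 gives the overall T(s). Then T(0) = 3/(-34) = -3/34.

Answer: -3/34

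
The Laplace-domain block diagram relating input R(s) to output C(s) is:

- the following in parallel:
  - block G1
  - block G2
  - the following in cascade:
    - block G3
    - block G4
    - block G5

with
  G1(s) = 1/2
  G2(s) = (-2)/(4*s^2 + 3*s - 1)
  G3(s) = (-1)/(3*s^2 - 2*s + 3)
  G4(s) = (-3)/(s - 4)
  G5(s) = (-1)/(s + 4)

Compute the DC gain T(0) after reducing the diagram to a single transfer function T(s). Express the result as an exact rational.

Answer: 41/16

Working:
Step 1: cascade G3, G4, G5: (-3)/(3*s^4 - 2*s^3 - 45*s^2 + 32*s - 48)
Step 2: add G1, G2, (G3*G4*G5) (parallel): (12*s^6 + s^5 - 201*s^4 + 3*s^3 + 105*s^2 - 322*s + 246)/(24*s^6 + 2*s^5 - 378*s^4 - 10*s^3 - 102*s^2 - 352*s + 96)
That last expression is T(s); at s = 0 only the constant terms survive, so T(0) = 246/96 = 41/16.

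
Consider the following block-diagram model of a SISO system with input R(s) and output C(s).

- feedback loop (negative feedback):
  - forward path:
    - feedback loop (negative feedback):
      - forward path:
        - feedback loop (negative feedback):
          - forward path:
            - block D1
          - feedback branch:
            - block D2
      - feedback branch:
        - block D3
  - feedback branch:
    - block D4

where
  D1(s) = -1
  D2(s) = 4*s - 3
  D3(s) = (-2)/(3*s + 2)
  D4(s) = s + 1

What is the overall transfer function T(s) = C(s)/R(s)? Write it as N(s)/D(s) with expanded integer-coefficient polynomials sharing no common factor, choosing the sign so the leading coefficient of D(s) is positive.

(1) apply the feedback formula to D1, D2, giving 1/(4*s - 4)
(2) reduce the feedback loop with forward [D1/(1+D1*D2)] and return D3, giving (3*s + 2)/(12*s^2 - 4*s - 10)
(3) collapse the loop ([[D1/(1+D1*D2)]/(1+[D1/(1+D1*D2)]*D3)] forward, D4 return), which is the overall transfer function T(s) = C(s)/R(s) in lowest terms

Hence the answer: (3*s + 2)/(15*s^2 + s - 8)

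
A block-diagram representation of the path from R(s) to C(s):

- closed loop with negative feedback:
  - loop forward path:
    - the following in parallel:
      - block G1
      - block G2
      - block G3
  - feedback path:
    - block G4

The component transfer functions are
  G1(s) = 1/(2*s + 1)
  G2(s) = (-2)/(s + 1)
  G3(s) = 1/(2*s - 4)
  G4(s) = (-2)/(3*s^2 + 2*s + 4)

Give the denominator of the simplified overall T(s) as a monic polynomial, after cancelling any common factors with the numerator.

The answer is s^5 + s^4/6 - 3*s^3/2 - 8*s^2/3 - 37*s/6 - 13/6.

Reasoning:
[1] reduce the parallel group G1, G2, G3; result (-4*s^2 + 13*s + 5)/(4*s^3 - 2*s^2 - 10*s - 4)
[2] collapse the loop ((G1+G2+G3) forward, G4 return); result (-12*s^4 + 31*s^3 + 25*s^2 + 62*s + 20)/(12*s^5 + 2*s^4 - 18*s^3 - 32*s^2 - 74*s - 26)
Step 2 gives the fully reduced T(s), with no common factor left to cancel. The denominator's leading coefficient is 12, so divide each of its coefficients by 12 to get the monic form.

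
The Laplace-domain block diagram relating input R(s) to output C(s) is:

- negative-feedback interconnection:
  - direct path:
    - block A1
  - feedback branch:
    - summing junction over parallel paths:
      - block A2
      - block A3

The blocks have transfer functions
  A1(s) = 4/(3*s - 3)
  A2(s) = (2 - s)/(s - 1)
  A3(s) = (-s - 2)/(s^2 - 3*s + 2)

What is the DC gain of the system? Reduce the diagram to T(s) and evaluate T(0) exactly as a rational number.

The answer is -4/15.

Reasoning:
(1) reduce the parallel group A2, A3 = (-s^2 + 3*s - 6)/(s^2 - 3*s + 2)
(2) collapse the loop (A1 forward, (A2+A3) return) = (4*s^2 - 12*s + 8)/(3*s^3 - 16*s^2 + 27*s - 30)
Step 2 gives the overall T(s). Then T(0) = 8/(-30) = -4/15.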